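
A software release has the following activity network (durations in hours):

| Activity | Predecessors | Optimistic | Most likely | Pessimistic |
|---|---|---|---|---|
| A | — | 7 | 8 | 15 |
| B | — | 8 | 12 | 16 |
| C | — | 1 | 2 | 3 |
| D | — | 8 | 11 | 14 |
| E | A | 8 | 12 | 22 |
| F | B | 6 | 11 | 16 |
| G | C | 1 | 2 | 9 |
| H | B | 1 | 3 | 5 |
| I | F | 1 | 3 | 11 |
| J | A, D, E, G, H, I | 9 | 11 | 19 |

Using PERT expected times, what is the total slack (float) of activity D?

16 hours

te_A = (7 + 4·8 + 15)/6 = 54/6 = 9
te_B = (8 + 4·12 + 16)/6 = 72/6 = 12
te_C = (1 + 4·2 + 3)/6 = 12/6 = 2
te_D = (8 + 4·11 + 14)/6 = 66/6 = 11
te_E = (8 + 4·12 + 22)/6 = 78/6 = 13
te_F = (6 + 4·11 + 16)/6 = 66/6 = 11
te_G = (1 + 4·2 + 9)/6 = 18/6 = 3
te_H = (1 + 4·3 + 5)/6 = 18/6 = 3
te_I = (1 + 4·3 + 11)/6 = 24/6 = 4
te_J = (9 + 4·11 + 19)/6 = 72/6 = 12

Forward pass:
ES_A = 0; EF_A = 9
ES_B = 0; EF_B = 12
ES_C = 0; EF_C = 2
ES_D = 0; EF_D = 11
ES_E = 9; EF_E = 9+13 = 22
ES_F = 12; EF_F = 12+11 = 23
ES_G = 2; EF_G = 2+3 = 5
ES_H = 12; EF_H = 12+3 = 15
ES_I = 23; EF_I = 23+4 = 27
ES_J = max(EF_A=9, EF_D=11, EF_E=22, EF_G=5, EF_H=15, EF_I=27) = 27; EF_J = 27+12 = 39
Expected project duration μ = 39 hours. Critical path: B → F → I → J.

Backward pass:
LF_J = 39; LS_J = 39−12 = 27
LF_I = LS_J = 27; LS_I = 27−4 = 23
LF_H = LS_J = 27; LS_H = 27−3 = 24
LF_G = LS_J = 27; LS_G = 27−3 = 24
LF_F = LS_I = 23; LS_F = 23−11 = 12
LF_E = LS_J = 27; LS_E = 27−13 = 14
LF_D = LS_J = 27; LS_D = 27−11 = 16
LF_C = LS_G = 24; LS_C = 24−2 = 22
LF_B = min(LS_F=12, LS_H=24) = 12; LS_B = 12−12 = 0
LF_A = min(LS_E=14, LS_J=27) = 14; LS_A = 14−9 = 5
Slack_D = LS_D − ES_D = 16 − 0 = 16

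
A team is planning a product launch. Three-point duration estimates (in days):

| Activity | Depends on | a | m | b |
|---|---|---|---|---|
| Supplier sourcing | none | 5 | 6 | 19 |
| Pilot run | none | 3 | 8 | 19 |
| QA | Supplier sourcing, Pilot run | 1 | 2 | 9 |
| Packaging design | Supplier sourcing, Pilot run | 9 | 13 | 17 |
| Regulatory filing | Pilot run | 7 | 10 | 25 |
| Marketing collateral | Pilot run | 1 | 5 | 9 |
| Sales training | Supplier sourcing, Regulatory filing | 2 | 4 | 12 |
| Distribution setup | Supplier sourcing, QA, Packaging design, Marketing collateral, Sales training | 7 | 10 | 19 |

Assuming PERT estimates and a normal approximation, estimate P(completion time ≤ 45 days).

te_Supplier sourcing = (5 + 4·6 + 19)/6 = 48/6 = 8; σ²_Supplier sourcing = ((19−5)/6)² = 5.444
te_Pilot run = (3 + 4·8 + 19)/6 = 54/6 = 9; σ²_Pilot run = ((19−3)/6)² = 7.111
te_QA = (1 + 4·2 + 9)/6 = 18/6 = 3; σ²_QA = ((9−1)/6)² = 1.778
te_Packaging design = (9 + 4·13 + 17)/6 = 78/6 = 13; σ²_Packaging design = ((17−9)/6)² = 1.778
te_Regulatory filing = (7 + 4·10 + 25)/6 = 72/6 = 12; σ²_Regulatory filing = ((25−7)/6)² = 9.000
te_Marketing collateral = (1 + 4·5 + 9)/6 = 30/6 = 5; σ²_Marketing collateral = ((9−1)/6)² = 1.778
te_Sales training = (2 + 4·4 + 12)/6 = 30/6 = 5; σ²_Sales training = ((12−2)/6)² = 2.778
te_Distribution setup = (7 + 4·10 + 19)/6 = 66/6 = 11; σ²_Distribution setup = ((19−7)/6)² = 4.000

Forward pass:
ES_Supplier sourcing = 0; EF_Supplier sourcing = 8
ES_Pilot run = 0; EF_Pilot run = 9
ES_QA = max(EF_Supplier sourcing=8, EF_Pilot run=9) = 9; EF_QA = 9+3 = 12
ES_Packaging design = max(EF_Supplier sourcing=8, EF_Pilot run=9) = 9; EF_Packaging design = 9+13 = 22
ES_Regulatory filing = 9; EF_Regulatory filing = 9+12 = 21
ES_Marketing collateral = 9; EF_Marketing collateral = 9+5 = 14
ES_Sales training = max(EF_Supplier sourcing=8, EF_Regulatory filing=21) = 21; EF_Sales training = 21+5 = 26
ES_Distribution setup = max(EF_Supplier sourcing=8, EF_QA=12, EF_Packaging design=22, EF_Marketing collateral=14, EF_Sales training=26) = 26; EF_Distribution setup = 26+11 = 37
Expected project duration μ = 37 days. Critical path: Pilot run → Regulatory filing → Sales training → Distribution setup.

Variance along critical path = 7.111 + 9.000 + 2.778 + 4.000 = 22.889; σ = √22.889 = 4.784 days.
Z = (45 − 37) / 4.784 = 1.672
P(T ≤ 45) = Φ(1.672) ≈ 0.953

0.953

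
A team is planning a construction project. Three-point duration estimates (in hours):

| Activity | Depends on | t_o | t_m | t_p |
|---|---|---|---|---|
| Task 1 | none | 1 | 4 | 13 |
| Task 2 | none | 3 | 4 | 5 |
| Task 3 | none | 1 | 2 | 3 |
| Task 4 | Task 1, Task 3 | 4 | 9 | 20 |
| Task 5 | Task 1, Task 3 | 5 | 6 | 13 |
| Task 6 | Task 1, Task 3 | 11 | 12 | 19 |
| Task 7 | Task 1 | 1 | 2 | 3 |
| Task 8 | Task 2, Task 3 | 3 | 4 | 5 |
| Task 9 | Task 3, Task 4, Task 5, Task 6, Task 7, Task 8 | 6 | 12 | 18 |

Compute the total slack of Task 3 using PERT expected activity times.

te_Task 1 = (1 + 4·4 + 13)/6 = 30/6 = 5
te_Task 2 = (3 + 4·4 + 5)/6 = 24/6 = 4
te_Task 3 = (1 + 4·2 + 3)/6 = 12/6 = 2
te_Task 4 = (4 + 4·9 + 20)/6 = 60/6 = 10
te_Task 5 = (5 + 4·6 + 13)/6 = 42/6 = 7
te_Task 6 = (11 + 4·12 + 19)/6 = 78/6 = 13
te_Task 7 = (1 + 4·2 + 3)/6 = 12/6 = 2
te_Task 8 = (3 + 4·4 + 5)/6 = 24/6 = 4
te_Task 9 = (6 + 4·12 + 18)/6 = 72/6 = 12

Forward pass:
ES_Task 1 = 0; EF_Task 1 = 5
ES_Task 2 = 0; EF_Task 2 = 4
ES_Task 3 = 0; EF_Task 3 = 2
ES_Task 4 = max(EF_Task 1=5, EF_Task 3=2) = 5; EF_Task 4 = 5+10 = 15
ES_Task 5 = max(EF_Task 1=5, EF_Task 3=2) = 5; EF_Task 5 = 5+7 = 12
ES_Task 6 = max(EF_Task 1=5, EF_Task 3=2) = 5; EF_Task 6 = 5+13 = 18
ES_Task 7 = 5; EF_Task 7 = 5+2 = 7
ES_Task 8 = max(EF_Task 2=4, EF_Task 3=2) = 4; EF_Task 8 = 4+4 = 8
ES_Task 9 = max(EF_Task 3=2, EF_Task 4=15, EF_Task 5=12, EF_Task 6=18, EF_Task 7=7, EF_Task 8=8) = 18; EF_Task 9 = 18+12 = 30
Expected project duration μ = 30 hours. Critical path: Task 1 → Task 6 → Task 9.

Backward pass:
LF_Task 9 = 30; LS_Task 9 = 30−12 = 18
LF_Task 8 = LS_Task 9 = 18; LS_Task 8 = 18−4 = 14
LF_Task 7 = LS_Task 9 = 18; LS_Task 7 = 18−2 = 16
LF_Task 6 = LS_Task 9 = 18; LS_Task 6 = 18−13 = 5
LF_Task 5 = LS_Task 9 = 18; LS_Task 5 = 18−7 = 11
LF_Task 4 = LS_Task 9 = 18; LS_Task 4 = 18−10 = 8
LF_Task 3 = min(LS_Task 4=8, LS_Task 5=11, LS_Task 6=5, LS_Task 8=14, LS_Task 9=18) = 5; LS_Task 3 = 5−2 = 3
LF_Task 2 = LS_Task 8 = 14; LS_Task 2 = 14−4 = 10
LF_Task 1 = min(LS_Task 4=8, LS_Task 5=11, LS_Task 6=5, LS_Task 7=16) = 5; LS_Task 1 = 5−5 = 0
Slack_Task 3 = LS_Task 3 − ES_Task 3 = 3 − 0 = 3

3 hours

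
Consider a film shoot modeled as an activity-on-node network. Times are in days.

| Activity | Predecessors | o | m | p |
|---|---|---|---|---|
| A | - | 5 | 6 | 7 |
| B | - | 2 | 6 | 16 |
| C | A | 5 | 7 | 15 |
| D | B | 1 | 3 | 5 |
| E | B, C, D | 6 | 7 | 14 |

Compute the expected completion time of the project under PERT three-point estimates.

te_A = (5 + 4·6 + 7)/6 = 36/6 = 6
te_B = (2 + 4·6 + 16)/6 = 42/6 = 7
te_C = (5 + 4·7 + 15)/6 = 48/6 = 8
te_D = (1 + 4·3 + 5)/6 = 18/6 = 3
te_E = (6 + 4·7 + 14)/6 = 48/6 = 8

Forward pass:
ES_A = 0; EF_A = 6
ES_B = 0; EF_B = 7
ES_C = 6; EF_C = 6+8 = 14
ES_D = 7; EF_D = 7+3 = 10
ES_E = max(EF_B=7, EF_C=14, EF_D=10) = 14; EF_E = 14+8 = 22
Expected project duration μ = 22 days. Critical path: A → C → E.

22 days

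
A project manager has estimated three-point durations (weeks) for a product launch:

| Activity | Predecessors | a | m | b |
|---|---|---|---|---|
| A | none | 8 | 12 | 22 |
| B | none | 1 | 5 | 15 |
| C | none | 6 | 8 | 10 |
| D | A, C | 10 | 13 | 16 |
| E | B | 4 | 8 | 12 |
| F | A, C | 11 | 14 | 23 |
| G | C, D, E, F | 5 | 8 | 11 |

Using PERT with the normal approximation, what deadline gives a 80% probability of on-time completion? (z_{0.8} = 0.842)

te_A = (8 + 4·12 + 22)/6 = 78/6 = 13; σ²_A = ((22−8)/6)² = 5.444
te_B = (1 + 4·5 + 15)/6 = 36/6 = 6; σ²_B = ((15−1)/6)² = 5.444
te_C = (6 + 4·8 + 10)/6 = 48/6 = 8; σ²_C = ((10−6)/6)² = 0.444
te_D = (10 + 4·13 + 16)/6 = 78/6 = 13; σ²_D = ((16−10)/6)² = 1.000
te_E = (4 + 4·8 + 12)/6 = 48/6 = 8; σ²_E = ((12−4)/6)² = 1.778
te_F = (11 + 4·14 + 23)/6 = 90/6 = 15; σ²_F = ((23−11)/6)² = 4.000
te_G = (5 + 4·8 + 11)/6 = 48/6 = 8; σ²_G = ((11−5)/6)² = 1.000

Forward pass:
ES_A = 0; EF_A = 13
ES_B = 0; EF_B = 6
ES_C = 0; EF_C = 8
ES_D = max(EF_A=13, EF_C=8) = 13; EF_D = 13+13 = 26
ES_E = 6; EF_E = 6+8 = 14
ES_F = max(EF_A=13, EF_C=8) = 13; EF_F = 13+15 = 28
ES_G = max(EF_C=8, EF_D=26, EF_E=14, EF_F=28) = 28; EF_G = 28+8 = 36
Expected project duration μ = 36 weeks. Critical path: A → F → G.

Variance along critical path = 5.444 + 4.000 + 1.000 = 10.444; σ = 3.232 weeks.
D = μ + z·σ = 36 + 0.842·3.232 = 38.7 weeks

38.7 weeks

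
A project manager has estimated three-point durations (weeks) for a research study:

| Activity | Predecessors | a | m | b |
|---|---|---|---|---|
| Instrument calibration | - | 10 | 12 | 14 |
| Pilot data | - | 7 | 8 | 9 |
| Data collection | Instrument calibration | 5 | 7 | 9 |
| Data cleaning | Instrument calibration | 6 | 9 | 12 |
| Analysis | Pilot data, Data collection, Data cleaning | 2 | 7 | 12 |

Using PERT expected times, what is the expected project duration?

te_Instrument calibration = (10 + 4·12 + 14)/6 = 72/6 = 12
te_Pilot data = (7 + 4·8 + 9)/6 = 48/6 = 8
te_Data collection = (5 + 4·7 + 9)/6 = 42/6 = 7
te_Data cleaning = (6 + 4·9 + 12)/6 = 54/6 = 9
te_Analysis = (2 + 4·7 + 12)/6 = 42/6 = 7

Forward pass:
ES_Instrument calibration = 0; EF_Instrument calibration = 12
ES_Pilot data = 0; EF_Pilot data = 8
ES_Data collection = 12; EF_Data collection = 12+7 = 19
ES_Data cleaning = 12; EF_Data cleaning = 12+9 = 21
ES_Analysis = max(EF_Pilot data=8, EF_Data collection=19, EF_Data cleaning=21) = 21; EF_Analysis = 21+7 = 28
Expected project duration μ = 28 weeks. Critical path: Instrument calibration → Data cleaning → Analysis.

28 weeks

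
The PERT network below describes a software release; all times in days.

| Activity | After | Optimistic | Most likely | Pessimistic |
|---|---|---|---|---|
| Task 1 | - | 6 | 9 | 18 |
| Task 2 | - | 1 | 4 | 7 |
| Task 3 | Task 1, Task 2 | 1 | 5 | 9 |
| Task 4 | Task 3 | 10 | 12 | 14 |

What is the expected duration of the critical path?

27 days

te_Task 1 = (6 + 4·9 + 18)/6 = 60/6 = 10
te_Task 2 = (1 + 4·4 + 7)/6 = 24/6 = 4
te_Task 3 = (1 + 4·5 + 9)/6 = 30/6 = 5
te_Task 4 = (10 + 4·12 + 14)/6 = 72/6 = 12

Forward pass:
ES_Task 1 = 0; EF_Task 1 = 10
ES_Task 2 = 0; EF_Task 2 = 4
ES_Task 3 = max(EF_Task 1=10, EF_Task 2=4) = 10; EF_Task 3 = 10+5 = 15
ES_Task 4 = 15; EF_Task 4 = 15+12 = 27
Expected project duration μ = 27 days. Critical path: Task 1 → Task 3 → Task 4.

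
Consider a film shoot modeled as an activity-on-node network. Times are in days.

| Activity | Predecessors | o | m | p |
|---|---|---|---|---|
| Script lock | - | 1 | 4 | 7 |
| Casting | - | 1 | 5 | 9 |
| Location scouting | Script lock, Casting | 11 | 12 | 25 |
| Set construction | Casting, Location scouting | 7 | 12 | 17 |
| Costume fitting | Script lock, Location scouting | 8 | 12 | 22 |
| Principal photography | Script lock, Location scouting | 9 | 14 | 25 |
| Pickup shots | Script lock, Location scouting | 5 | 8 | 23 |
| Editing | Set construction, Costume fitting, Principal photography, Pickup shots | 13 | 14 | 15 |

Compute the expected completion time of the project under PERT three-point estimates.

48 days

te_Script lock = (1 + 4·4 + 7)/6 = 24/6 = 4
te_Casting = (1 + 4·5 + 9)/6 = 30/6 = 5
te_Location scouting = (11 + 4·12 + 25)/6 = 84/6 = 14
te_Set construction = (7 + 4·12 + 17)/6 = 72/6 = 12
te_Costume fitting = (8 + 4·12 + 22)/6 = 78/6 = 13
te_Principal photography = (9 + 4·14 + 25)/6 = 90/6 = 15
te_Pickup shots = (5 + 4·8 + 23)/6 = 60/6 = 10
te_Editing = (13 + 4·14 + 15)/6 = 84/6 = 14

Forward pass:
ES_Script lock = 0; EF_Script lock = 4
ES_Casting = 0; EF_Casting = 5
ES_Location scouting = max(EF_Script lock=4, EF_Casting=5) = 5; EF_Location scouting = 5+14 = 19
ES_Set construction = max(EF_Casting=5, EF_Location scouting=19) = 19; EF_Set construction = 19+12 = 31
ES_Costume fitting = max(EF_Script lock=4, EF_Location scouting=19) = 19; EF_Costume fitting = 19+13 = 32
ES_Principal photography = max(EF_Script lock=4, EF_Location scouting=19) = 19; EF_Principal photography = 19+15 = 34
ES_Pickup shots = max(EF_Script lock=4, EF_Location scouting=19) = 19; EF_Pickup shots = 19+10 = 29
ES_Editing = max(EF_Set construction=31, EF_Costume fitting=32, EF_Principal photography=34, EF_Pickup shots=29) = 34; EF_Editing = 34+14 = 48
Expected project duration μ = 48 days. Critical path: Casting → Location scouting → Principal photography → Editing.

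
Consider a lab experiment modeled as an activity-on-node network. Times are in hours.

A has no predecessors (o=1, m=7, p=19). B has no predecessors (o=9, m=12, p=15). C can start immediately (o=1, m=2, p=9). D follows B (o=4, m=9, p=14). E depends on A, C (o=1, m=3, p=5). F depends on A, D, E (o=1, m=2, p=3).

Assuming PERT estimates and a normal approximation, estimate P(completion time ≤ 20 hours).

0.064

te_A = (1 + 4·7 + 19)/6 = 48/6 = 8; σ²_A = ((19−1)/6)² = 9.000
te_B = (9 + 4·12 + 15)/6 = 72/6 = 12; σ²_B = ((15−9)/6)² = 1.000
te_C = (1 + 4·2 + 9)/6 = 18/6 = 3; σ²_C = ((9−1)/6)² = 1.778
te_D = (4 + 4·9 + 14)/6 = 54/6 = 9; σ²_D = ((14−4)/6)² = 2.778
te_E = (1 + 4·3 + 5)/6 = 18/6 = 3; σ²_E = ((5−1)/6)² = 0.444
te_F = (1 + 4·2 + 3)/6 = 12/6 = 2; σ²_F = ((3−1)/6)² = 0.111

Forward pass:
ES_A = 0; EF_A = 8
ES_B = 0; EF_B = 12
ES_C = 0; EF_C = 3
ES_D = 12; EF_D = 12+9 = 21
ES_E = max(EF_A=8, EF_C=3) = 8; EF_E = 8+3 = 11
ES_F = max(EF_A=8, EF_D=21, EF_E=11) = 21; EF_F = 21+2 = 23
Expected project duration μ = 23 hours. Critical path: B → D → F.

Variance along critical path = 1.000 + 2.778 + 0.111 = 3.889; σ = √3.889 = 1.972 hours.
Z = (20 − 23) / 1.972 = -1.521
P(T ≤ 20) = Φ(-1.521) ≈ 0.064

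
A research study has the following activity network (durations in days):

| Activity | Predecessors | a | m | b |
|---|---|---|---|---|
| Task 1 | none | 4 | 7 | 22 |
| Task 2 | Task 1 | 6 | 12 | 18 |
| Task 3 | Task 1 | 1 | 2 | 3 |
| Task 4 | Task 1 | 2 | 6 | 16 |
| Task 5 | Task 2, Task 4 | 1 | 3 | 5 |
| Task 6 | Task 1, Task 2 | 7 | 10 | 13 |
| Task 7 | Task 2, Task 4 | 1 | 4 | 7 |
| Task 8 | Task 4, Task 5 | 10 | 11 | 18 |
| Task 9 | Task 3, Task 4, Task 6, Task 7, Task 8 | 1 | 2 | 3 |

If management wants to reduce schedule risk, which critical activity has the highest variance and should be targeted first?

Task 1

te_Task 1 = (4 + 4·7 + 22)/6 = 54/6 = 9; σ²_Task 1 = ((22−4)/6)² = 9.000
te_Task 2 = (6 + 4·12 + 18)/6 = 72/6 = 12; σ²_Task 2 = ((18−6)/6)² = 4.000
te_Task 3 = (1 + 4·2 + 3)/6 = 12/6 = 2; σ²_Task 3 = ((3−1)/6)² = 0.111
te_Task 4 = (2 + 4·6 + 16)/6 = 42/6 = 7; σ²_Task 4 = ((16−2)/6)² = 5.444
te_Task 5 = (1 + 4·3 + 5)/6 = 18/6 = 3; σ²_Task 5 = ((5−1)/6)² = 0.444
te_Task 6 = (7 + 4·10 + 13)/6 = 60/6 = 10; σ²_Task 6 = ((13−7)/6)² = 1.000
te_Task 7 = (1 + 4·4 + 7)/6 = 24/6 = 4; σ²_Task 7 = ((7−1)/6)² = 1.000
te_Task 8 = (10 + 4·11 + 18)/6 = 72/6 = 12; σ²_Task 8 = ((18−10)/6)² = 1.778
te_Task 9 = (1 + 4·2 + 3)/6 = 12/6 = 2; σ²_Task 9 = ((3−1)/6)² = 0.111

Forward pass:
ES_Task 1 = 0; EF_Task 1 = 9
ES_Task 2 = 9; EF_Task 2 = 9+12 = 21
ES_Task 3 = 9; EF_Task 3 = 9+2 = 11
ES_Task 4 = 9; EF_Task 4 = 9+7 = 16
ES_Task 5 = max(EF_Task 2=21, EF_Task 4=16) = 21; EF_Task 5 = 21+3 = 24
ES_Task 6 = max(EF_Task 1=9, EF_Task 2=21) = 21; EF_Task 6 = 21+10 = 31
ES_Task 7 = max(EF_Task 2=21, EF_Task 4=16) = 21; EF_Task 7 = 21+4 = 25
ES_Task 8 = max(EF_Task 4=16, EF_Task 5=24) = 24; EF_Task 8 = 24+12 = 36
ES_Task 9 = max(EF_Task 3=11, EF_Task 4=16, EF_Task 6=31, EF_Task 7=25, EF_Task 8=36) = 36; EF_Task 9 = 36+2 = 38
Expected project duration μ = 38 days. Critical path: Task 1 → Task 2 → Task 5 → Task 8 → Task 9.

Variances on critical path: σ²_Task 1=9.000, σ²_Task 2=4.000, σ²_Task 5=0.444, σ²_Task 8=1.778, σ²_Task 9=0.111.
Largest is σ²_Task 1 = 9.000.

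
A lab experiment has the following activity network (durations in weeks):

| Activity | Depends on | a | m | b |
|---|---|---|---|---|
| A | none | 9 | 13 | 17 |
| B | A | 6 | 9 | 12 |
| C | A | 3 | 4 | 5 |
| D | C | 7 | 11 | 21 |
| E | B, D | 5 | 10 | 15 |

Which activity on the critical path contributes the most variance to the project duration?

te_A = (9 + 4·13 + 17)/6 = 78/6 = 13; σ²_A = ((17−9)/6)² = 1.778
te_B = (6 + 4·9 + 12)/6 = 54/6 = 9; σ²_B = ((12−6)/6)² = 1.000
te_C = (3 + 4·4 + 5)/6 = 24/6 = 4; σ²_C = ((5−3)/6)² = 0.111
te_D = (7 + 4·11 + 21)/6 = 72/6 = 12; σ²_D = ((21−7)/6)² = 5.444
te_E = (5 + 4·10 + 15)/6 = 60/6 = 10; σ²_E = ((15−5)/6)² = 2.778

Forward pass:
ES_A = 0; EF_A = 13
ES_B = 13; EF_B = 13+9 = 22
ES_C = 13; EF_C = 13+4 = 17
ES_D = 17; EF_D = 17+12 = 29
ES_E = max(EF_B=22, EF_D=29) = 29; EF_E = 29+10 = 39
Expected project duration μ = 39 weeks. Critical path: A → C → D → E.

Variances on critical path: σ²_A=1.778, σ²_C=0.111, σ²_D=5.444, σ²_E=2.778.
Largest is σ²_D = 5.444.

D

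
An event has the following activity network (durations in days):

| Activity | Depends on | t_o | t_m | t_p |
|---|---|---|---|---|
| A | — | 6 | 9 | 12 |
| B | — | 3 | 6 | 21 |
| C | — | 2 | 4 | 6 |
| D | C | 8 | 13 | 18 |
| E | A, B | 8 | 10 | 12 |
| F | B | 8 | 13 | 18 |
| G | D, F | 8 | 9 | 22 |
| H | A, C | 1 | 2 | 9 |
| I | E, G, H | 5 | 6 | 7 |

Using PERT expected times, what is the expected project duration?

38 days

te_A = (6 + 4·9 + 12)/6 = 54/6 = 9
te_B = (3 + 4·6 + 21)/6 = 48/6 = 8
te_C = (2 + 4·4 + 6)/6 = 24/6 = 4
te_D = (8 + 4·13 + 18)/6 = 78/6 = 13
te_E = (8 + 4·10 + 12)/6 = 60/6 = 10
te_F = (8 + 4·13 + 18)/6 = 78/6 = 13
te_G = (8 + 4·9 + 22)/6 = 66/6 = 11
te_H = (1 + 4·2 + 9)/6 = 18/6 = 3
te_I = (5 + 4·6 + 7)/6 = 36/6 = 6

Forward pass:
ES_A = 0; EF_A = 9
ES_B = 0; EF_B = 8
ES_C = 0; EF_C = 4
ES_D = 4; EF_D = 4+13 = 17
ES_E = max(EF_A=9, EF_B=8) = 9; EF_E = 9+10 = 19
ES_F = 8; EF_F = 8+13 = 21
ES_G = max(EF_D=17, EF_F=21) = 21; EF_G = 21+11 = 32
ES_H = max(EF_A=9, EF_C=4) = 9; EF_H = 9+3 = 12
ES_I = max(EF_E=19, EF_G=32, EF_H=12) = 32; EF_I = 32+6 = 38
Expected project duration μ = 38 days. Critical path: B → F → G → I.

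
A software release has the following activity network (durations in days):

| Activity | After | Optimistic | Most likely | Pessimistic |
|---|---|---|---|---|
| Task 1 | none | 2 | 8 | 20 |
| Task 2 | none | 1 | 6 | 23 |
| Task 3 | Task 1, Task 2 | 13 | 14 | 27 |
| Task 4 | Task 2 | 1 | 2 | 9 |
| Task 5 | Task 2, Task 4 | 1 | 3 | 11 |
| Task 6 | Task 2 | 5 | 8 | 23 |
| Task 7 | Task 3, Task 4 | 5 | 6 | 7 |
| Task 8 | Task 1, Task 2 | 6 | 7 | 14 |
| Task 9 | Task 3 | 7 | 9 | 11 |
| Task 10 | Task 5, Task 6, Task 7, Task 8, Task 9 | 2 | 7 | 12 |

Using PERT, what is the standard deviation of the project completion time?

4.20 days

te_Task 1 = (2 + 4·8 + 20)/6 = 54/6 = 9; σ²_Task 1 = ((20−2)/6)² = 9.000
te_Task 2 = (1 + 4·6 + 23)/6 = 48/6 = 8; σ²_Task 2 = ((23−1)/6)² = 13.444
te_Task 3 = (13 + 4·14 + 27)/6 = 96/6 = 16; σ²_Task 3 = ((27−13)/6)² = 5.444
te_Task 4 = (1 + 4·2 + 9)/6 = 18/6 = 3; σ²_Task 4 = ((9−1)/6)² = 1.778
te_Task 5 = (1 + 4·3 + 11)/6 = 24/6 = 4; σ²_Task 5 = ((11−1)/6)² = 2.778
te_Task 6 = (5 + 4·8 + 23)/6 = 60/6 = 10; σ²_Task 6 = ((23−5)/6)² = 9.000
te_Task 7 = (5 + 4·6 + 7)/6 = 36/6 = 6; σ²_Task 7 = ((7−5)/6)² = 0.111
te_Task 8 = (6 + 4·7 + 14)/6 = 48/6 = 8; σ²_Task 8 = ((14−6)/6)² = 1.778
te_Task 9 = (7 + 4·9 + 11)/6 = 54/6 = 9; σ²_Task 9 = ((11−7)/6)² = 0.444
te_Task 10 = (2 + 4·7 + 12)/6 = 42/6 = 7; σ²_Task 10 = ((12−2)/6)² = 2.778

Forward pass:
ES_Task 1 = 0; EF_Task 1 = 9
ES_Task 2 = 0; EF_Task 2 = 8
ES_Task 3 = max(EF_Task 1=9, EF_Task 2=8) = 9; EF_Task 3 = 9+16 = 25
ES_Task 4 = 8; EF_Task 4 = 8+3 = 11
ES_Task 5 = max(EF_Task 2=8, EF_Task 4=11) = 11; EF_Task 5 = 11+4 = 15
ES_Task 6 = 8; EF_Task 6 = 8+10 = 18
ES_Task 7 = max(EF_Task 3=25, EF_Task 4=11) = 25; EF_Task 7 = 25+6 = 31
ES_Task 8 = max(EF_Task 1=9, EF_Task 2=8) = 9; EF_Task 8 = 9+8 = 17
ES_Task 9 = 25; EF_Task 9 = 25+9 = 34
ES_Task 10 = max(EF_Task 5=15, EF_Task 6=18, EF_Task 7=31, EF_Task 8=17, EF_Task 9=34) = 34; EF_Task 10 = 34+7 = 41
Expected project duration μ = 41 days. Critical path: Task 1 → Task 3 → Task 9 → Task 10.

Variance along critical path = 9.000 + 5.444 + 0.444 + 2.778 = 17.667
σ = √17.667 = 4.203 days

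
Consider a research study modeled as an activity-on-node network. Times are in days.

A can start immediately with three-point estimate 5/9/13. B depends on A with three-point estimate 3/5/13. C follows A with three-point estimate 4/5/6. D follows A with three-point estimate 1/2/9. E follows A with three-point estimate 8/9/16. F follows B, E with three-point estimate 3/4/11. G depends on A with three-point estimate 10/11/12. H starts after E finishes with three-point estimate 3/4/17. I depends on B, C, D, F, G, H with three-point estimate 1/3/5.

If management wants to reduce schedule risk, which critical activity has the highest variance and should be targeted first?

te_A = (5 + 4·9 + 13)/6 = 54/6 = 9; σ²_A = ((13−5)/6)² = 1.778
te_B = (3 + 4·5 + 13)/6 = 36/6 = 6; σ²_B = ((13−3)/6)² = 2.778
te_C = (4 + 4·5 + 6)/6 = 30/6 = 5; σ²_C = ((6−4)/6)² = 0.111
te_D = (1 + 4·2 + 9)/6 = 18/6 = 3; σ²_D = ((9−1)/6)² = 1.778
te_E = (8 + 4·9 + 16)/6 = 60/6 = 10; σ²_E = ((16−8)/6)² = 1.778
te_F = (3 + 4·4 + 11)/6 = 30/6 = 5; σ²_F = ((11−3)/6)² = 1.778
te_G = (10 + 4·11 + 12)/6 = 66/6 = 11; σ²_G = ((12−10)/6)² = 0.111
te_H = (3 + 4·4 + 17)/6 = 36/6 = 6; σ²_H = ((17−3)/6)² = 5.444
te_I = (1 + 4·3 + 5)/6 = 18/6 = 3; σ²_I = ((5−1)/6)² = 0.444

Forward pass:
ES_A = 0; EF_A = 9
ES_B = 9; EF_B = 9+6 = 15
ES_C = 9; EF_C = 9+5 = 14
ES_D = 9; EF_D = 9+3 = 12
ES_E = 9; EF_E = 9+10 = 19
ES_F = max(EF_B=15, EF_E=19) = 19; EF_F = 19+5 = 24
ES_G = 9; EF_G = 9+11 = 20
ES_H = 19; EF_H = 19+6 = 25
ES_I = max(EF_B=15, EF_C=14, EF_D=12, EF_F=24, EF_G=20, EF_H=25) = 25; EF_I = 25+3 = 28
Expected project duration μ = 28 days. Critical path: A → E → H → I.

Variances on critical path: σ²_A=1.778, σ²_E=1.778, σ²_H=5.444, σ²_I=0.444.
Largest is σ²_H = 5.444.

H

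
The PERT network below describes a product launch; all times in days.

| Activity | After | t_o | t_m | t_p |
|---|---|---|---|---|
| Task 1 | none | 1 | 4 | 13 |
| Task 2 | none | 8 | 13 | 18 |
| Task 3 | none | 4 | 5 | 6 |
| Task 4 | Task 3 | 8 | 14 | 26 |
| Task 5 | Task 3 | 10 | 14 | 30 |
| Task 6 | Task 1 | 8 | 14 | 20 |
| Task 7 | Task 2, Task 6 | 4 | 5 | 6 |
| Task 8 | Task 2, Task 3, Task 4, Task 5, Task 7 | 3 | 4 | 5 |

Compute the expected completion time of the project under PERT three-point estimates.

28 days

te_Task 1 = (1 + 4·4 + 13)/6 = 30/6 = 5
te_Task 2 = (8 + 4·13 + 18)/6 = 78/6 = 13
te_Task 3 = (4 + 4·5 + 6)/6 = 30/6 = 5
te_Task 4 = (8 + 4·14 + 26)/6 = 90/6 = 15
te_Task 5 = (10 + 4·14 + 30)/6 = 96/6 = 16
te_Task 6 = (8 + 4·14 + 20)/6 = 84/6 = 14
te_Task 7 = (4 + 4·5 + 6)/6 = 30/6 = 5
te_Task 8 = (3 + 4·4 + 5)/6 = 24/6 = 4

Forward pass:
ES_Task 1 = 0; EF_Task 1 = 5
ES_Task 2 = 0; EF_Task 2 = 13
ES_Task 3 = 0; EF_Task 3 = 5
ES_Task 4 = 5; EF_Task 4 = 5+15 = 20
ES_Task 5 = 5; EF_Task 5 = 5+16 = 21
ES_Task 6 = 5; EF_Task 6 = 5+14 = 19
ES_Task 7 = max(EF_Task 2=13, EF_Task 6=19) = 19; EF_Task 7 = 19+5 = 24
ES_Task 8 = max(EF_Task 2=13, EF_Task 3=5, EF_Task 4=20, EF_Task 5=21, EF_Task 7=24) = 24; EF_Task 8 = 24+4 = 28
Expected project duration μ = 28 days. Critical path: Task 1 → Task 6 → Task 7 → Task 8.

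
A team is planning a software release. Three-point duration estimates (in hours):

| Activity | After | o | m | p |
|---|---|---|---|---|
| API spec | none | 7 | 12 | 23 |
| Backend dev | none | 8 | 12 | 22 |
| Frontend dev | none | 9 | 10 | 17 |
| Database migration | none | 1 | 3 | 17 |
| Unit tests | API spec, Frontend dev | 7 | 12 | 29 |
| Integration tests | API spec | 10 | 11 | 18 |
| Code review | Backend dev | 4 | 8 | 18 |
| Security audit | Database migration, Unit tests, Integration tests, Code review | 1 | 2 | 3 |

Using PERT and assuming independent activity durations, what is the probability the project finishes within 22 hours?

te_API spec = (7 + 4·12 + 23)/6 = 78/6 = 13; σ²_API spec = ((23−7)/6)² = 7.111
te_Backend dev = (8 + 4·12 + 22)/6 = 78/6 = 13; σ²_Backend dev = ((22−8)/6)² = 5.444
te_Frontend dev = (9 + 4·10 + 17)/6 = 66/6 = 11; σ²_Frontend dev = ((17−9)/6)² = 1.778
te_Database migration = (1 + 4·3 + 17)/6 = 30/6 = 5; σ²_Database migration = ((17−1)/6)² = 7.111
te_Unit tests = (7 + 4·12 + 29)/6 = 84/6 = 14; σ²_Unit tests = ((29−7)/6)² = 13.444
te_Integration tests = (10 + 4·11 + 18)/6 = 72/6 = 12; σ²_Integration tests = ((18−10)/6)² = 1.778
te_Code review = (4 + 4·8 + 18)/6 = 54/6 = 9; σ²_Code review = ((18−4)/6)² = 5.444
te_Security audit = (1 + 4·2 + 3)/6 = 12/6 = 2; σ²_Security audit = ((3−1)/6)² = 0.111

Forward pass:
ES_API spec = 0; EF_API spec = 13
ES_Backend dev = 0; EF_Backend dev = 13
ES_Frontend dev = 0; EF_Frontend dev = 11
ES_Database migration = 0; EF_Database migration = 5
ES_Unit tests = max(EF_API spec=13, EF_Frontend dev=11) = 13; EF_Unit tests = 13+14 = 27
ES_Integration tests = 13; EF_Integration tests = 13+12 = 25
ES_Code review = 13; EF_Code review = 13+9 = 22
ES_Security audit = max(EF_Database migration=5, EF_Unit tests=27, EF_Integration tests=25, EF_Code review=22) = 27; EF_Security audit = 27+2 = 29
Expected project duration μ = 29 hours. Critical path: API spec → Unit tests → Security audit.

Variance along critical path = 7.111 + 13.444 + 0.111 = 20.667; σ = √20.667 = 4.546 hours.
Z = (22 − 29) / 4.546 = -1.540
P(T ≤ 22) = Φ(-1.540) ≈ 0.062

0.062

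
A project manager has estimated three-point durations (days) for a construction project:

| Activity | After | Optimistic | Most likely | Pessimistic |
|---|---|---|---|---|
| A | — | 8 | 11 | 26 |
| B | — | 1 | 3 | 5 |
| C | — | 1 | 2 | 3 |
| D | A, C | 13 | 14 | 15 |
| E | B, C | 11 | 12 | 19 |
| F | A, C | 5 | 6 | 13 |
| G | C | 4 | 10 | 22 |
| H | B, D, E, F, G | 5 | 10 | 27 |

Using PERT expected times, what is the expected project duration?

39 days

te_A = (8 + 4·11 + 26)/6 = 78/6 = 13
te_B = (1 + 4·3 + 5)/6 = 18/6 = 3
te_C = (1 + 4·2 + 3)/6 = 12/6 = 2
te_D = (13 + 4·14 + 15)/6 = 84/6 = 14
te_E = (11 + 4·12 + 19)/6 = 78/6 = 13
te_F = (5 + 4·6 + 13)/6 = 42/6 = 7
te_G = (4 + 4·10 + 22)/6 = 66/6 = 11
te_H = (5 + 4·10 + 27)/6 = 72/6 = 12

Forward pass:
ES_A = 0; EF_A = 13
ES_B = 0; EF_B = 3
ES_C = 0; EF_C = 2
ES_D = max(EF_A=13, EF_C=2) = 13; EF_D = 13+14 = 27
ES_E = max(EF_B=3, EF_C=2) = 3; EF_E = 3+13 = 16
ES_F = max(EF_A=13, EF_C=2) = 13; EF_F = 13+7 = 20
ES_G = 2; EF_G = 2+11 = 13
ES_H = max(EF_B=3, EF_D=27, EF_E=16, EF_F=20, EF_G=13) = 27; EF_H = 27+12 = 39
Expected project duration μ = 39 days. Critical path: A → D → H.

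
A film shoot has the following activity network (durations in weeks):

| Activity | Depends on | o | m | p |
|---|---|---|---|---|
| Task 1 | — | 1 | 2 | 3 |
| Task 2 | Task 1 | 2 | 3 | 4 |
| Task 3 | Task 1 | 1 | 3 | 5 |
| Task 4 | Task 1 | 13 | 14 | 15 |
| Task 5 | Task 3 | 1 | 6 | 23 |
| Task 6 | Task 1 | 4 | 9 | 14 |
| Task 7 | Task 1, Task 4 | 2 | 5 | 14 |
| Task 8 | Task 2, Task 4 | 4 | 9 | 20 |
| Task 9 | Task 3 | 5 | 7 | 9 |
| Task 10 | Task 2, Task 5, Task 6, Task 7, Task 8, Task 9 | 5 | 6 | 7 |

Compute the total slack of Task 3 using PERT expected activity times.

te_Task 1 = (1 + 4·2 + 3)/6 = 12/6 = 2
te_Task 2 = (2 + 4·3 + 4)/6 = 18/6 = 3
te_Task 3 = (1 + 4·3 + 5)/6 = 18/6 = 3
te_Task 4 = (13 + 4·14 + 15)/6 = 84/6 = 14
te_Task 5 = (1 + 4·6 + 23)/6 = 48/6 = 8
te_Task 6 = (4 + 4·9 + 14)/6 = 54/6 = 9
te_Task 7 = (2 + 4·5 + 14)/6 = 36/6 = 6
te_Task 8 = (4 + 4·9 + 20)/6 = 60/6 = 10
te_Task 9 = (5 + 4·7 + 9)/6 = 42/6 = 7
te_Task 10 = (5 + 4·6 + 7)/6 = 36/6 = 6

Forward pass:
ES_Task 1 = 0; EF_Task 1 = 2
ES_Task 2 = 2; EF_Task 2 = 2+3 = 5
ES_Task 3 = 2; EF_Task 3 = 2+3 = 5
ES_Task 4 = 2; EF_Task 4 = 2+14 = 16
ES_Task 5 = 5; EF_Task 5 = 5+8 = 13
ES_Task 6 = 2; EF_Task 6 = 2+9 = 11
ES_Task 7 = max(EF_Task 1=2, EF_Task 4=16) = 16; EF_Task 7 = 16+6 = 22
ES_Task 8 = max(EF_Task 2=5, EF_Task 4=16) = 16; EF_Task 8 = 16+10 = 26
ES_Task 9 = 5; EF_Task 9 = 5+7 = 12
ES_Task 10 = max(EF_Task 2=5, EF_Task 5=13, EF_Task 6=11, EF_Task 7=22, EF_Task 8=26, EF_Task 9=12) = 26; EF_Task 10 = 26+6 = 32
Expected project duration μ = 32 weeks. Critical path: Task 1 → Task 4 → Task 8 → Task 10.

Backward pass:
LF_Task 10 = 32; LS_Task 10 = 32−6 = 26
LF_Task 9 = LS_Task 10 = 26; LS_Task 9 = 26−7 = 19
LF_Task 8 = LS_Task 10 = 26; LS_Task 8 = 26−10 = 16
LF_Task 7 = LS_Task 10 = 26; LS_Task 7 = 26−6 = 20
LF_Task 6 = LS_Task 10 = 26; LS_Task 6 = 26−9 = 17
LF_Task 5 = LS_Task 10 = 26; LS_Task 5 = 26−8 = 18
LF_Task 4 = min(LS_Task 7=20, LS_Task 8=16) = 16; LS_Task 4 = 16−14 = 2
LF_Task 3 = min(LS_Task 5=18, LS_Task 9=19) = 18; LS_Task 3 = 18−3 = 15
LF_Task 2 = min(LS_Task 8=16, LS_Task 10=26) = 16; LS_Task 2 = 16−3 = 13
LF_Task 1 = min(LS_Task 2=13, LS_Task 3=15, LS_Task 4=2, LS_Task 6=17, LS_Task 7=20) = 2; LS_Task 1 = 2−2 = 0
Slack_Task 3 = LS_Task 3 − ES_Task 3 = 15 − 2 = 13

13 weeks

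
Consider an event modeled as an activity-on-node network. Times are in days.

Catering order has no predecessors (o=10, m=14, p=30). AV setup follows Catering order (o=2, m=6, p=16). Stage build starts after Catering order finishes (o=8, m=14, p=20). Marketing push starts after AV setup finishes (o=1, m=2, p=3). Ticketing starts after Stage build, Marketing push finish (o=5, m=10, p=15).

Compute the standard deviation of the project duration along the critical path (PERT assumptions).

4.23 days

te_Catering order = (10 + 4·14 + 30)/6 = 96/6 = 16; σ²_Catering order = ((30−10)/6)² = 11.111
te_AV setup = (2 + 4·6 + 16)/6 = 42/6 = 7; σ²_AV setup = ((16−2)/6)² = 5.444
te_Stage build = (8 + 4·14 + 20)/6 = 84/6 = 14; σ²_Stage build = ((20−8)/6)² = 4.000
te_Marketing push = (1 + 4·2 + 3)/6 = 12/6 = 2; σ²_Marketing push = ((3−1)/6)² = 0.111
te_Ticketing = (5 + 4·10 + 15)/6 = 60/6 = 10; σ²_Ticketing = ((15−5)/6)² = 2.778

Forward pass:
ES_Catering order = 0; EF_Catering order = 16
ES_AV setup = 16; EF_AV setup = 16+7 = 23
ES_Stage build = 16; EF_Stage build = 16+14 = 30
ES_Marketing push = 23; EF_Marketing push = 23+2 = 25
ES_Ticketing = max(EF_Stage build=30, EF_Marketing push=25) = 30; EF_Ticketing = 30+10 = 40
Expected project duration μ = 40 days. Critical path: Catering order → Stage build → Ticketing.

Variance along critical path = 11.111 + 4.000 + 2.778 = 17.889
σ = √17.889 = 4.230 days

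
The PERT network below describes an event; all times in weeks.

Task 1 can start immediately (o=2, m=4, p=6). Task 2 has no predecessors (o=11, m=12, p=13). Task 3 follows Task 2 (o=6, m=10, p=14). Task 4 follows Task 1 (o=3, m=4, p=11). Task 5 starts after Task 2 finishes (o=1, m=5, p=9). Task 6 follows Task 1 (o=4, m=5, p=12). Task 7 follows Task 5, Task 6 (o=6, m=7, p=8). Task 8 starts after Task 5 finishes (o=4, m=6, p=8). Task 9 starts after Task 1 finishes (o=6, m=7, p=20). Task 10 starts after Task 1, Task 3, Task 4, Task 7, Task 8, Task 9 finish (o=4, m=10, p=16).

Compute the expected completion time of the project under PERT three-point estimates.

34 weeks

te_Task 1 = (2 + 4·4 + 6)/6 = 24/6 = 4
te_Task 2 = (11 + 4·12 + 13)/6 = 72/6 = 12
te_Task 3 = (6 + 4·10 + 14)/6 = 60/6 = 10
te_Task 4 = (3 + 4·4 + 11)/6 = 30/6 = 5
te_Task 5 = (1 + 4·5 + 9)/6 = 30/6 = 5
te_Task 6 = (4 + 4·5 + 12)/6 = 36/6 = 6
te_Task 7 = (6 + 4·7 + 8)/6 = 42/6 = 7
te_Task 8 = (4 + 4·6 + 8)/6 = 36/6 = 6
te_Task 9 = (6 + 4·7 + 20)/6 = 54/6 = 9
te_Task 10 = (4 + 4·10 + 16)/6 = 60/6 = 10

Forward pass:
ES_Task 1 = 0; EF_Task 1 = 4
ES_Task 2 = 0; EF_Task 2 = 12
ES_Task 3 = 12; EF_Task 3 = 12+10 = 22
ES_Task 4 = 4; EF_Task 4 = 4+5 = 9
ES_Task 5 = 12; EF_Task 5 = 12+5 = 17
ES_Task 6 = 4; EF_Task 6 = 4+6 = 10
ES_Task 7 = max(EF_Task 5=17, EF_Task 6=10) = 17; EF_Task 7 = 17+7 = 24
ES_Task 8 = 17; EF_Task 8 = 17+6 = 23
ES_Task 9 = 4; EF_Task 9 = 4+9 = 13
ES_Task 10 = max(EF_Task 1=4, EF_Task 3=22, EF_Task 4=9, EF_Task 7=24, EF_Task 8=23, EF_Task 9=13) = 24; EF_Task 10 = 24+10 = 34
Expected project duration μ = 34 weeks. Critical path: Task 2 → Task 5 → Task 7 → Task 10.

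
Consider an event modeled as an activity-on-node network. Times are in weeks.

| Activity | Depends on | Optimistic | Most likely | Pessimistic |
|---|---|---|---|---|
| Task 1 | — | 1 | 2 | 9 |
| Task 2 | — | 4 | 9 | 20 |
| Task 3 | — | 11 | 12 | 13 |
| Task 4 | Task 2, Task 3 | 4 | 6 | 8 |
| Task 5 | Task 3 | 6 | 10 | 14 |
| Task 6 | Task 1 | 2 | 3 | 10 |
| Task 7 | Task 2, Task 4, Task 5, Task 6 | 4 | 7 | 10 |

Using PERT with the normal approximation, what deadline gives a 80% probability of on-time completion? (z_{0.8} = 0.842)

te_Task 1 = (1 + 4·2 + 9)/6 = 18/6 = 3; σ²_Task 1 = ((9−1)/6)² = 1.778
te_Task 2 = (4 + 4·9 + 20)/6 = 60/6 = 10; σ²_Task 2 = ((20−4)/6)² = 7.111
te_Task 3 = (11 + 4·12 + 13)/6 = 72/6 = 12; σ²_Task 3 = ((13−11)/6)² = 0.111
te_Task 4 = (4 + 4·6 + 8)/6 = 36/6 = 6; σ²_Task 4 = ((8−4)/6)² = 0.444
te_Task 5 = (6 + 4·10 + 14)/6 = 60/6 = 10; σ²_Task 5 = ((14−6)/6)² = 1.778
te_Task 6 = (2 + 4·3 + 10)/6 = 24/6 = 4; σ²_Task 6 = ((10−2)/6)² = 1.778
te_Task 7 = (4 + 4·7 + 10)/6 = 42/6 = 7; σ²_Task 7 = ((10−4)/6)² = 1.000

Forward pass:
ES_Task 1 = 0; EF_Task 1 = 3
ES_Task 2 = 0; EF_Task 2 = 10
ES_Task 3 = 0; EF_Task 3 = 12
ES_Task 4 = max(EF_Task 2=10, EF_Task 3=12) = 12; EF_Task 4 = 12+6 = 18
ES_Task 5 = 12; EF_Task 5 = 12+10 = 22
ES_Task 6 = 3; EF_Task 6 = 3+4 = 7
ES_Task 7 = max(EF_Task 2=10, EF_Task 4=18, EF_Task 5=22, EF_Task 6=7) = 22; EF_Task 7 = 22+7 = 29
Expected project duration μ = 29 weeks. Critical path: Task 3 → Task 5 → Task 7.

Variance along critical path = 0.111 + 1.778 + 1.000 = 2.889; σ = 1.700 weeks.
D = μ + z·σ = 29 + 0.842·1.700 = 30.4 weeks

30.4 weeks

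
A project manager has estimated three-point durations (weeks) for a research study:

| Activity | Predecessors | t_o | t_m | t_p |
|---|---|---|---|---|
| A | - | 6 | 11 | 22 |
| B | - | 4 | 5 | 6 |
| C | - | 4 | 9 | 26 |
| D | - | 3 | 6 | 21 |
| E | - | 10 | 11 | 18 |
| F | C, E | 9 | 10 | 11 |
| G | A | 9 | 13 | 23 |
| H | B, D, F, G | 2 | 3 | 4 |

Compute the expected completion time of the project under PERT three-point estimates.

te_A = (6 + 4·11 + 22)/6 = 72/6 = 12
te_B = (4 + 4·5 + 6)/6 = 30/6 = 5
te_C = (4 + 4·9 + 26)/6 = 66/6 = 11
te_D = (3 + 4·6 + 21)/6 = 48/6 = 8
te_E = (10 + 4·11 + 18)/6 = 72/6 = 12
te_F = (9 + 4·10 + 11)/6 = 60/6 = 10
te_G = (9 + 4·13 + 23)/6 = 84/6 = 14
te_H = (2 + 4·3 + 4)/6 = 18/6 = 3

Forward pass:
ES_A = 0; EF_A = 12
ES_B = 0; EF_B = 5
ES_C = 0; EF_C = 11
ES_D = 0; EF_D = 8
ES_E = 0; EF_E = 12
ES_F = max(EF_C=11, EF_E=12) = 12; EF_F = 12+10 = 22
ES_G = 12; EF_G = 12+14 = 26
ES_H = max(EF_B=5, EF_D=8, EF_F=22, EF_G=26) = 26; EF_H = 26+3 = 29
Expected project duration μ = 29 weeks. Critical path: A → G → H.

29 weeks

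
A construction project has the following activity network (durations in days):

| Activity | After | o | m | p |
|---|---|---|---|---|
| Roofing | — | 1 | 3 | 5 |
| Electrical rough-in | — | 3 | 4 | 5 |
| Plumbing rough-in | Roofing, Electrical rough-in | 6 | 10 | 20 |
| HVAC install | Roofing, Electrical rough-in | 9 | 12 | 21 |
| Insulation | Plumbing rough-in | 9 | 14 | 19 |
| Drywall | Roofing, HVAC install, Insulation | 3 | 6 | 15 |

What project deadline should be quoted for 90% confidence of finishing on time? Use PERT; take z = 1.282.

40.5 days

te_Roofing = (1 + 4·3 + 5)/6 = 18/6 = 3; σ²_Roofing = ((5−1)/6)² = 0.444
te_Electrical rough-in = (3 + 4·4 + 5)/6 = 24/6 = 4; σ²_Electrical rough-in = ((5−3)/6)² = 0.111
te_Plumbing rough-in = (6 + 4·10 + 20)/6 = 66/6 = 11; σ²_Plumbing rough-in = ((20−6)/6)² = 5.444
te_HVAC install = (9 + 4·12 + 21)/6 = 78/6 = 13; σ²_HVAC install = ((21−9)/6)² = 4.000
te_Insulation = (9 + 4·14 + 19)/6 = 84/6 = 14; σ²_Insulation = ((19−9)/6)² = 2.778
te_Drywall = (3 + 4·6 + 15)/6 = 42/6 = 7; σ²_Drywall = ((15−3)/6)² = 4.000

Forward pass:
ES_Roofing = 0; EF_Roofing = 3
ES_Electrical rough-in = 0; EF_Electrical rough-in = 4
ES_Plumbing rough-in = max(EF_Roofing=3, EF_Electrical rough-in=4) = 4; EF_Plumbing rough-in = 4+11 = 15
ES_HVAC install = max(EF_Roofing=3, EF_Electrical rough-in=4) = 4; EF_HVAC install = 4+13 = 17
ES_Insulation = 15; EF_Insulation = 15+14 = 29
ES_Drywall = max(EF_Roofing=3, EF_HVAC install=17, EF_Insulation=29) = 29; EF_Drywall = 29+7 = 36
Expected project duration μ = 36 days. Critical path: Electrical rough-in → Plumbing rough-in → Insulation → Drywall.

Variance along critical path = 0.111 + 5.444 + 2.778 + 4.000 = 12.333; σ = 3.512 days.
D = μ + z·σ = 36 + 1.282·3.512 = 40.5 days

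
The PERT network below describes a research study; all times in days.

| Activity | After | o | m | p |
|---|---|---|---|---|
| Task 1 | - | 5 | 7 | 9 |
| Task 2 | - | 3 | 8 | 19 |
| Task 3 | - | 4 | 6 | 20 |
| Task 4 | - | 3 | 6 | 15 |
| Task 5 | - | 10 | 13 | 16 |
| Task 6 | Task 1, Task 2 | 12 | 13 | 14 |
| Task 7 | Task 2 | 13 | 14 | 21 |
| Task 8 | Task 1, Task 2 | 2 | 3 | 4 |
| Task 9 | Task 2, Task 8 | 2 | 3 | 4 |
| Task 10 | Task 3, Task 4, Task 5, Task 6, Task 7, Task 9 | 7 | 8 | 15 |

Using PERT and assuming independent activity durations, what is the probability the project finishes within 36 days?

0.821

te_Task 1 = (5 + 4·7 + 9)/6 = 42/6 = 7; σ²_Task 1 = ((9−5)/6)² = 0.444
te_Task 2 = (3 + 4·8 + 19)/6 = 54/6 = 9; σ²_Task 2 = ((19−3)/6)² = 7.111
te_Task 3 = (4 + 4·6 + 20)/6 = 48/6 = 8; σ²_Task 3 = ((20−4)/6)² = 7.111
te_Task 4 = (3 + 4·6 + 15)/6 = 42/6 = 7; σ²_Task 4 = ((15−3)/6)² = 4.000
te_Task 5 = (10 + 4·13 + 16)/6 = 78/6 = 13; σ²_Task 5 = ((16−10)/6)² = 1.000
te_Task 6 = (12 + 4·13 + 14)/6 = 78/6 = 13; σ²_Task 6 = ((14−12)/6)² = 0.111
te_Task 7 = (13 + 4·14 + 21)/6 = 90/6 = 15; σ²_Task 7 = ((21−13)/6)² = 1.778
te_Task 8 = (2 + 4·3 + 4)/6 = 18/6 = 3; σ²_Task 8 = ((4−2)/6)² = 0.111
te_Task 9 = (2 + 4·3 + 4)/6 = 18/6 = 3; σ²_Task 9 = ((4−2)/6)² = 0.111
te_Task 10 = (7 + 4·8 + 15)/6 = 54/6 = 9; σ²_Task 10 = ((15−7)/6)² = 1.778

Forward pass:
ES_Task 1 = 0; EF_Task 1 = 7
ES_Task 2 = 0; EF_Task 2 = 9
ES_Task 3 = 0; EF_Task 3 = 8
ES_Task 4 = 0; EF_Task 4 = 7
ES_Task 5 = 0; EF_Task 5 = 13
ES_Task 6 = max(EF_Task 1=7, EF_Task 2=9) = 9; EF_Task 6 = 9+13 = 22
ES_Task 7 = 9; EF_Task 7 = 9+15 = 24
ES_Task 8 = max(EF_Task 1=7, EF_Task 2=9) = 9; EF_Task 8 = 9+3 = 12
ES_Task 9 = max(EF_Task 2=9, EF_Task 8=12) = 12; EF_Task 9 = 12+3 = 15
ES_Task 10 = max(EF_Task 3=8, EF_Task 4=7, EF_Task 5=13, EF_Task 6=22, EF_Task 7=24, EF_Task 9=15) = 24; EF_Task 10 = 24+9 = 33
Expected project duration μ = 33 days. Critical path: Task 2 → Task 7 → Task 10.

Variance along critical path = 7.111 + 1.778 + 1.778 = 10.667; σ = √10.667 = 3.266 days.
Z = (36 − 33) / 3.266 = 0.919
P(T ≤ 36) = Φ(0.919) ≈ 0.821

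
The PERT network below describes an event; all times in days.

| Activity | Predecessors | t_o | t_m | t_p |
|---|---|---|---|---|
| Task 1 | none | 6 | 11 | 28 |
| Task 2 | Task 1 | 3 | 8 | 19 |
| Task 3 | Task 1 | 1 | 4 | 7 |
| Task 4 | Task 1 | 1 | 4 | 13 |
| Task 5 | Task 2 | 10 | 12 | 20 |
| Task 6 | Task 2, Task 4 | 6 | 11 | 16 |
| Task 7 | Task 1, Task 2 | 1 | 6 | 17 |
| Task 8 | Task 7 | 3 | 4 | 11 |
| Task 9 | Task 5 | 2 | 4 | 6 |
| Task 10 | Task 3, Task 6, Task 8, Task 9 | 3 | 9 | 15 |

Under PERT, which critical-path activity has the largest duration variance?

te_Task 1 = (6 + 4·11 + 28)/6 = 78/6 = 13; σ²_Task 1 = ((28−6)/6)² = 13.444
te_Task 2 = (3 + 4·8 + 19)/6 = 54/6 = 9; σ²_Task 2 = ((19−3)/6)² = 7.111
te_Task 3 = (1 + 4·4 + 7)/6 = 24/6 = 4; σ²_Task 3 = ((7−1)/6)² = 1.000
te_Task 4 = (1 + 4·4 + 13)/6 = 30/6 = 5; σ²_Task 4 = ((13−1)/6)² = 4.000
te_Task 5 = (10 + 4·12 + 20)/6 = 78/6 = 13; σ²_Task 5 = ((20−10)/6)² = 2.778
te_Task 6 = (6 + 4·11 + 16)/6 = 66/6 = 11; σ²_Task 6 = ((16−6)/6)² = 2.778
te_Task 7 = (1 + 4·6 + 17)/6 = 42/6 = 7; σ²_Task 7 = ((17−1)/6)² = 7.111
te_Task 8 = (3 + 4·4 + 11)/6 = 30/6 = 5; σ²_Task 8 = ((11−3)/6)² = 1.778
te_Task 9 = (2 + 4·4 + 6)/6 = 24/6 = 4; σ²_Task 9 = ((6−2)/6)² = 0.444
te_Task 10 = (3 + 4·9 + 15)/6 = 54/6 = 9; σ²_Task 10 = ((15−3)/6)² = 4.000

Forward pass:
ES_Task 1 = 0; EF_Task 1 = 13
ES_Task 2 = 13; EF_Task 2 = 13+9 = 22
ES_Task 3 = 13; EF_Task 3 = 13+4 = 17
ES_Task 4 = 13; EF_Task 4 = 13+5 = 18
ES_Task 5 = 22; EF_Task 5 = 22+13 = 35
ES_Task 6 = max(EF_Task 2=22, EF_Task 4=18) = 22; EF_Task 6 = 22+11 = 33
ES_Task 7 = max(EF_Task 1=13, EF_Task 2=22) = 22; EF_Task 7 = 22+7 = 29
ES_Task 8 = 29; EF_Task 8 = 29+5 = 34
ES_Task 9 = 35; EF_Task 9 = 35+4 = 39
ES_Task 10 = max(EF_Task 3=17, EF_Task 6=33, EF_Task 8=34, EF_Task 9=39) = 39; EF_Task 10 = 39+9 = 48
Expected project duration μ = 48 days. Critical path: Task 1 → Task 2 → Task 5 → Task 9 → Task 10.

Variances on critical path: σ²_Task 1=13.444, σ²_Task 2=7.111, σ²_Task 5=2.778, σ²_Task 9=0.444, σ²_Task 10=4.000.
Largest is σ²_Task 1 = 13.444.

Task 1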